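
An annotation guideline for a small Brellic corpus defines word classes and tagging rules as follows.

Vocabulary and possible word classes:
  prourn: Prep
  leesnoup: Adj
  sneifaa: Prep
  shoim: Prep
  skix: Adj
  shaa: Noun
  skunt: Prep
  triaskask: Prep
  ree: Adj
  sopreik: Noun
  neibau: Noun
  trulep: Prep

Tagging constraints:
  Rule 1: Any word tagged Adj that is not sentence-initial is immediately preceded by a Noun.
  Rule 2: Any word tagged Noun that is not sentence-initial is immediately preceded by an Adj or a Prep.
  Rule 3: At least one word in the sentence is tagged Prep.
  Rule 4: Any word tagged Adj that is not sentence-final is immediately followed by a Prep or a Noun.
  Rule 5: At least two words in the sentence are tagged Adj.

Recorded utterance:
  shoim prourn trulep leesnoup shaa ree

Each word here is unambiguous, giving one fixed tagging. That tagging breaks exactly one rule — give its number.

1

Fixed tagging: Prep Prep Prep Adj Noun Adj.
Applying the rules: R1 ✗, R2 ✓, R3 ✓, R4 ✓, R5 ✓.
Only rule 1 fails.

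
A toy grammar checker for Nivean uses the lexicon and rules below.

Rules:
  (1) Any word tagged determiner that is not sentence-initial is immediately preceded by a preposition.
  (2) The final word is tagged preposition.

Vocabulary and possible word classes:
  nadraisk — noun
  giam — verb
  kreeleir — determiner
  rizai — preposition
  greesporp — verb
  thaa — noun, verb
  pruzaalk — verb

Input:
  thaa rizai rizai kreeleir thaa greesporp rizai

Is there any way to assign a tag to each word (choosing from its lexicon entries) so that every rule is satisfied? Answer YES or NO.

YES

Candidates per position — 1:thaa {noun,verb}; 2:rizai {preposition}; 3:rizai {preposition}; 4:kreeleir {determiner}; 5:thaa {noun,verb}; 6:greesporp {verb}; 7:rizai {preposition}.
One satisfying assignment: verb preposition preposition determiner noun verb preposition.
Verifying each rule — rule 1 holds; rule 2 holds.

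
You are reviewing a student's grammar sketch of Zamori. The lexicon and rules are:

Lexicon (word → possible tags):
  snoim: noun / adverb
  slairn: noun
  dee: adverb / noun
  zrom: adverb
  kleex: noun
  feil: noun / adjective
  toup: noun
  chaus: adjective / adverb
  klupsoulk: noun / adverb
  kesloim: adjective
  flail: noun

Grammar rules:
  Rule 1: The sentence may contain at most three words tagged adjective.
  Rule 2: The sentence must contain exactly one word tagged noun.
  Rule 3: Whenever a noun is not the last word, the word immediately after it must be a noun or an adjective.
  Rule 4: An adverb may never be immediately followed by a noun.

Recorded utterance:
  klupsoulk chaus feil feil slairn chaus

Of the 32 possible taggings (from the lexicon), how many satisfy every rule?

1

Candidates per position — 1:klupsoulk {noun,adverb}; 2:chaus {adjective,adverb}; 3:feil {noun,adjective}; 4:feil {noun,adjective}; 5:slairn {noun}; 6:chaus {adjective,adverb}.
There are 32 candidate sequences in total.
The sequences that satisfy every rule: adverb adverb adjective adjective noun adjective.
Count = 1.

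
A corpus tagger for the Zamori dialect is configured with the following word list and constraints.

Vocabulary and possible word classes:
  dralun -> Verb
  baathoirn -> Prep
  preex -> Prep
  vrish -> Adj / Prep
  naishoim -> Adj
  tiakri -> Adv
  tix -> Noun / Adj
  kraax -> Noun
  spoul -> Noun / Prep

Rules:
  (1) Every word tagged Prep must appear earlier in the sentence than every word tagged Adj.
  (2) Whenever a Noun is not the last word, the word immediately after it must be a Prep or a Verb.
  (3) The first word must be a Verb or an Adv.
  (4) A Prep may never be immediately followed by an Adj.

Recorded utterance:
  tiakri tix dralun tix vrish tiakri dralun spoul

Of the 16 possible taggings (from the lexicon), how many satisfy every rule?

Candidates per position — 1:tiakri {Adv}; 2:tix {Noun,Adj}; 3:dralun {Verb}; 4:tix {Noun,Adj}; 5:vrish {Adj,Prep}; 6:tiakri {Adv}; 7:dralun {Verb}; 8:spoul {Noun,Prep}.
There are 16 candidate sequences in total.
The sequences that satisfy every rule: Adv Noun Verb Noun Prep Adv Verb Noun; Adv Noun Verb Noun Prep Adv Verb Prep; Adv Noun Verb Adj Adj Adv Verb Noun; Adv Adj Verb Adj Adj Adv Verb Noun.
Count = 4.

4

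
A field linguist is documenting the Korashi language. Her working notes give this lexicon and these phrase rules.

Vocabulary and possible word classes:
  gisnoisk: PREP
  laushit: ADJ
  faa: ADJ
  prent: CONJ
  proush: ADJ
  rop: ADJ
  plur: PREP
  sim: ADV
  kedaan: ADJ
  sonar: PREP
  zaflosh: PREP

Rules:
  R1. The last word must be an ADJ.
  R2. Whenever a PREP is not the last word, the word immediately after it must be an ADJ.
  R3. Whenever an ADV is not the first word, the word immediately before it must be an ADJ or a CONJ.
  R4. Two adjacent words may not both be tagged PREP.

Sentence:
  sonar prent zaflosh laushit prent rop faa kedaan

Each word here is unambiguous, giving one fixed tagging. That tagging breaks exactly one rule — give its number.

Fixed tagging: PREP CONJ PREP ADJ CONJ ADJ ADJ ADJ.
Rule check: R1 ✓, R2 ✗, R3 ✓, R4 ✓.
Only rule 2 fails.

2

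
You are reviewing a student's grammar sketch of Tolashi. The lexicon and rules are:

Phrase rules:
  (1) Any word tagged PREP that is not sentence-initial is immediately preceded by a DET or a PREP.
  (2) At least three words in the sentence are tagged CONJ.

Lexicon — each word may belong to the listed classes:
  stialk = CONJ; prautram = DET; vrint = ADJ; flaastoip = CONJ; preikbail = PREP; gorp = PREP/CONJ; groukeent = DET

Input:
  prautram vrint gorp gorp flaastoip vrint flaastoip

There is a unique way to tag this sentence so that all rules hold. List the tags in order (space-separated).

Candidates per position — 1:prautram {DET}; 2:vrint {ADJ}; 3:gorp {PREP,CONJ}; 4:gorp {PREP,CONJ}; 5:flaastoip {CONJ}; 6:vrint {ADJ}; 7:flaastoip {CONJ}.
Position 3: tagging it PREP would leave rule 1 unsatisfiable, so it must be CONJ.
Position 4: tagging it PREP would leave rule 1 unsatisfiable, so it must be CONJ.
The only consistent sequence is: DET ADJ CONJ CONJ CONJ ADJ CONJ.
Rule-by-rule: rule 1 ok; rule 2 ok.

DET ADJ CONJ CONJ CONJ ADJ CONJ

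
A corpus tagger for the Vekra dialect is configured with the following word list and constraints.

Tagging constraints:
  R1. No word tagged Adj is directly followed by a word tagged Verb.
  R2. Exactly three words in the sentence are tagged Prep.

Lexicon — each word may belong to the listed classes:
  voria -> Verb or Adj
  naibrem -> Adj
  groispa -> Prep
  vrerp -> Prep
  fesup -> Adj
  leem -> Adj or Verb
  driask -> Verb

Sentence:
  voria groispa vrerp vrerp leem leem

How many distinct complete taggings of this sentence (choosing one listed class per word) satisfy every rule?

6

Candidates per position — 1:voria {Verb,Adj}; 2:groispa {Prep}; 3:vrerp {Prep}; 4:vrerp {Prep}; 5:leem {Adj,Verb}; 6:leem {Adj,Verb}.
There are 8 candidate sequences in total.
Checking each against the rules leaves 6 sequences.
Count = 6.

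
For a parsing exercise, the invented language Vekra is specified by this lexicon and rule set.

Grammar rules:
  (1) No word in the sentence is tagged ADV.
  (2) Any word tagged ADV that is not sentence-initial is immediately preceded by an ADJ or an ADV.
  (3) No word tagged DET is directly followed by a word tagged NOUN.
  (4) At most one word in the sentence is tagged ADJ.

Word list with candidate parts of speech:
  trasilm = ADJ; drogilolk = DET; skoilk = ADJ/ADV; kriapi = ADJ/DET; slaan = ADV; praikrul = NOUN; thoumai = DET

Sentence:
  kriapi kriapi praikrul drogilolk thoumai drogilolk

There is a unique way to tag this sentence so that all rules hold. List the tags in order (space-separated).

Candidates per position — 1:kriapi {ADJ,DET}; 2:kriapi {ADJ,DET}; 3:praikrul {NOUN}; 4:drogilolk {DET}; 5:thoumai {DET}; 6:drogilolk {DET}.
Position 2: tagging it DET would leave rule 3 unsatisfiable, so it must be ADJ.
Position 1: tagging it ADJ would leave rule 4 unsatisfiable, so it must be DET.
The unique satisfying tagging is: DET ADJ NOUN DET DET DET.
Verifying each rule — rule 1 ok; rule 2 ok; rule 3 ok; rule 4 ok.

DET ADJ NOUN DET DET DET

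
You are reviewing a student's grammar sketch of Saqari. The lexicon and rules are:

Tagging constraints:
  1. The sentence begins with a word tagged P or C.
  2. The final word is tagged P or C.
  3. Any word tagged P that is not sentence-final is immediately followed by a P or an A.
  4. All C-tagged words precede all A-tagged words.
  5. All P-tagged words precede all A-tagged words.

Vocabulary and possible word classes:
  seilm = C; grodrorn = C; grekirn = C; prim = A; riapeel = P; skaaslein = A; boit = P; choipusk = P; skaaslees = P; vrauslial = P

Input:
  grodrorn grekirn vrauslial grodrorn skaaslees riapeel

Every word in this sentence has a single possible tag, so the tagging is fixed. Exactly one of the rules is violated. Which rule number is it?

3

Fixed tagging: C C P C P P.
Applying the rules: R1 ✓, R2 ✓, R3 ✗, R4 ✓, R5 ✓.
Only rule 3 fails.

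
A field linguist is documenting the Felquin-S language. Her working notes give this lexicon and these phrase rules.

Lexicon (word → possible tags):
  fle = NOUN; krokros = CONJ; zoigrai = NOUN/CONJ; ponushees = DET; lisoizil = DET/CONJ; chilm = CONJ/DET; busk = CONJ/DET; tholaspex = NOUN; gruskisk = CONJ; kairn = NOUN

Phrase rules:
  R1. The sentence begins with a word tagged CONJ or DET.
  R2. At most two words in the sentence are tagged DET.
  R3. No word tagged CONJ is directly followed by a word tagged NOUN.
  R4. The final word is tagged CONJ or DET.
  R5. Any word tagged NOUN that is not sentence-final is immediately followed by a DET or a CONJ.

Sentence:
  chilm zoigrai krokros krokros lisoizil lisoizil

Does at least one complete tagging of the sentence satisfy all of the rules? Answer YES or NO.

Candidates per position — 1:chilm {CONJ,DET}; 2:zoigrai {NOUN,CONJ}; 3:krokros {CONJ}; 4:krokros {CONJ}; 5:lisoizil {DET,CONJ}; 6:lisoizil {DET,CONJ}.
One satisfying assignment: DET NOUN CONJ CONJ CONJ CONJ.
Check: rule 1 ✓; rule 2 ✓; rule 3 ✓; rule 4 ✓; rule 5 ✓.

YES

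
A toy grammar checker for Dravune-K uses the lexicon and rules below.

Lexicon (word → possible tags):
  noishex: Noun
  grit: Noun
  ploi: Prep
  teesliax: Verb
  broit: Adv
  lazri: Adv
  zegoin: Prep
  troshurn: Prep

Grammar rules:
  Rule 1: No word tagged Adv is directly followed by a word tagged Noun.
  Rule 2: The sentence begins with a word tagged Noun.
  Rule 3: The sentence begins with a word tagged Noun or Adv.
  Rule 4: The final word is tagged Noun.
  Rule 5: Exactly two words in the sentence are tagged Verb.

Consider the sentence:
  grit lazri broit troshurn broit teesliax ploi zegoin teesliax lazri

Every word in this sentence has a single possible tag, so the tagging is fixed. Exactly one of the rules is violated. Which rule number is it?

4

Fixed tagging: Noun Adv Adv Prep Adv Verb Prep Prep Verb Adv.
Rule check: R1 holds, R2 holds, R3 holds, R4 violated, R5 holds.
Only rule 4 fails.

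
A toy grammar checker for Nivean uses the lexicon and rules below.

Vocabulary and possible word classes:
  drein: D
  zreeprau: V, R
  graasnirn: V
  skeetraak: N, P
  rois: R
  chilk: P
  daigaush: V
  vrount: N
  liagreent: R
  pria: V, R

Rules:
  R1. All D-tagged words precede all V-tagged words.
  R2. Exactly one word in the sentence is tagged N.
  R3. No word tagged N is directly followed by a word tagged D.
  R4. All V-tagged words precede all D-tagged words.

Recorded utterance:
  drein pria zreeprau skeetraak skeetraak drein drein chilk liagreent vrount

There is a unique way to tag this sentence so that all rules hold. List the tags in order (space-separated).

Candidates per position — 1:drein {D}; 2:pria {V,R}; 3:zreeprau {V,R}; 4:skeetraak {N,P}; 5:skeetraak {N,P}; 6:drein {D}; 7:drein {D}; 8:chilk {P}; 9:liagreent {R}; 10:vrount {N}.
If word 2 were V, no tagging could satisfy rule 1; so word 2 is R.
If word 3 were V, no tagging could satisfy rule 1; so word 3 is R.
If word 4 were N, no tagging could satisfy rule 2; so word 4 is P.
If word 5 were N, no tagging could satisfy rule 2; so word 5 is P.
That leaves exactly one tagging: D R R P P D D P R N.
Checking: rule 1 ok; rule 2 ok; rule 3 ok; rule 4 ok.

D R R P P D D P R N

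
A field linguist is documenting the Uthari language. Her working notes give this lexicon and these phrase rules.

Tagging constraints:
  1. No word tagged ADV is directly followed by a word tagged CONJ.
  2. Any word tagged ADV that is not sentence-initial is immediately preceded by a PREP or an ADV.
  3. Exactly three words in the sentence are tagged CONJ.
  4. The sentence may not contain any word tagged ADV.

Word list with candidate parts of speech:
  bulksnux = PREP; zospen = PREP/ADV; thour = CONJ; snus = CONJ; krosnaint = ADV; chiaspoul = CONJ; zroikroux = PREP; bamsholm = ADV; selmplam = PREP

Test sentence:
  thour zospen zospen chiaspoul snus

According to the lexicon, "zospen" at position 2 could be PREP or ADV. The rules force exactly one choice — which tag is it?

PREP

Candidates per position — 1:thour {CONJ}; 2:zospen {PREP,ADV}; 3:zospen {PREP,ADV}; 4:chiaspoul {CONJ}; 5:snus {CONJ}.
At position 2, choosing ADV makes rule 2 impossible to satisfy; hence PREP.
At position 3, choosing ADV makes rule 1 impossible to satisfy; hence PREP.
The only consistent sequence is: CONJ PREP PREP CONJ CONJ.
Verifying each rule — rule 1 holds; rule 2 holds; rule 3 holds; rule 4 holds.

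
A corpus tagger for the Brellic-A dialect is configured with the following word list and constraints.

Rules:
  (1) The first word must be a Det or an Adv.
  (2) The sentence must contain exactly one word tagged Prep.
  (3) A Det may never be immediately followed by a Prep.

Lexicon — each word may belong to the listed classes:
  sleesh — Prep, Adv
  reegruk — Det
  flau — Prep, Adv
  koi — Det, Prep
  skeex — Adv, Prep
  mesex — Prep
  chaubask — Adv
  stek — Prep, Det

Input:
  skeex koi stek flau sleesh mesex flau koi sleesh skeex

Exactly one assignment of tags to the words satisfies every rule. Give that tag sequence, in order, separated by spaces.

Adv Det Det Adv Adv Prep Adv Det Adv Adv

Candidates per position — 1:skeex {Adv,Prep}; 2:koi {Det,Prep}; 3:stek {Prep,Det}; 4:flau {Prep,Adv}; 5:sleesh {Prep,Adv}; 6:mesex {Prep}; 7:flau {Prep,Adv}; 8:koi {Det,Prep}; 9:sleesh {Prep,Adv}; 10:skeex {Adv,Prep}.
At position 1, choosing Prep makes rule 1 impossible to satisfy; hence Adv.
At position 2, choosing Prep makes rule 2 impossible to satisfy; hence Det.
At position 3, choosing Prep makes rule 2 impossible to satisfy; hence Det.
At position 4, choosing Prep makes rule 2 impossible to satisfy; hence Adv.
At position 5, choosing Prep makes rule 2 impossible to satisfy; hence Adv.
At position 7, choosing Prep makes rule 2 impossible to satisfy; hence Adv.
At position 8, choosing Prep makes rule 2 impossible to satisfy; hence Det.
At position 9, choosing Prep makes rule 2 impossible to satisfy; hence Adv.
At position 10, choosing Prep makes rule 2 impossible to satisfy; hence Adv.
The only consistent sequence is: Adv Det Det Adv Adv Prep Adv Det Adv Adv.
Verifying each rule — rule 1 ✓; rule 2 ✓; rule 3 ✓.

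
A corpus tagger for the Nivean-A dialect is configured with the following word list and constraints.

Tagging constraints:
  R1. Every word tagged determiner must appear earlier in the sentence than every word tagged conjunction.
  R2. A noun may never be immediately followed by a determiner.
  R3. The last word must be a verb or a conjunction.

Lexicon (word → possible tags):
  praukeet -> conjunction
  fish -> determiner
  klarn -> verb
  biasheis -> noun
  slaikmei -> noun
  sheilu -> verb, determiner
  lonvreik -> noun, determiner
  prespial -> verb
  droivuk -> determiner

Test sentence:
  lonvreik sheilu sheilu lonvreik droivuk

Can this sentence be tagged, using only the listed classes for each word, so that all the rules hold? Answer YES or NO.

NO

Candidates per position — 1:lonvreik {noun,determiner}; 2:sheilu {verb,determiner}; 3:sheilu {verb,determiner}; 4:lonvreik {noun,determiner}; 5:droivuk {determiner}.
Rule 3 cannot be satisfied by any choice of tags from the lexicon.
So there is no consistent tagging.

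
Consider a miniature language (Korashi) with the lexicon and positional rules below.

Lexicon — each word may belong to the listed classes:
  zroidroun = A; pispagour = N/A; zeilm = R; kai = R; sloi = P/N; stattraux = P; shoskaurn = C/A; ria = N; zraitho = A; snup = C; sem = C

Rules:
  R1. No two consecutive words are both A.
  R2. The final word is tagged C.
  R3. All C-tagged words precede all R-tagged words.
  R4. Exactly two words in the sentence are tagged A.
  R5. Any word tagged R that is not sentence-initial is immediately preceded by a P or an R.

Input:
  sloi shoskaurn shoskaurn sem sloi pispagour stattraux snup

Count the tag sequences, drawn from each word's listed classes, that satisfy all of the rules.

Candidates per position — 1:sloi {P,N}; 2:shoskaurn {C,A}; 3:shoskaurn {C,A}; 4:sem {C}; 5:sloi {P,N}; 6:pispagour {N,A}; 7:stattraux {P}; 8:snup {C}.
There are 32 candidate sequences in total.
Checking each against the rules leaves 8 sequences.
Count = 8.

8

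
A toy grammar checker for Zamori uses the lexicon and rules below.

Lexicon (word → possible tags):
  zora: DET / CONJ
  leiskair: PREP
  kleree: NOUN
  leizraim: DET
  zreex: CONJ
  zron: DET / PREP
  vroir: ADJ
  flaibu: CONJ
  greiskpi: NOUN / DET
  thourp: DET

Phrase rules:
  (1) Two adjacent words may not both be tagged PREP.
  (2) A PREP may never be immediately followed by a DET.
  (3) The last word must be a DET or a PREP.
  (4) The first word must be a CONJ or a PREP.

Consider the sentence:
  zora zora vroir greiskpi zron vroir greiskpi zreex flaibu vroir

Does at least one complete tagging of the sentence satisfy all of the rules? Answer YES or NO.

Candidates per position — 1:zora {DET,CONJ}; 2:zora {DET,CONJ}; 3:vroir {ADJ}; 4:greiskpi {NOUN,DET}; 5:zron {DET,PREP}; 6:vroir {ADJ}; 7:greiskpi {NOUN,DET}; 8:zreex {CONJ}; 9:flaibu {CONJ}; 10:vroir {ADJ}.
Rule 3 cannot be satisfied by any choice of tags from the lexicon.
So there is no consistent tagging.

NO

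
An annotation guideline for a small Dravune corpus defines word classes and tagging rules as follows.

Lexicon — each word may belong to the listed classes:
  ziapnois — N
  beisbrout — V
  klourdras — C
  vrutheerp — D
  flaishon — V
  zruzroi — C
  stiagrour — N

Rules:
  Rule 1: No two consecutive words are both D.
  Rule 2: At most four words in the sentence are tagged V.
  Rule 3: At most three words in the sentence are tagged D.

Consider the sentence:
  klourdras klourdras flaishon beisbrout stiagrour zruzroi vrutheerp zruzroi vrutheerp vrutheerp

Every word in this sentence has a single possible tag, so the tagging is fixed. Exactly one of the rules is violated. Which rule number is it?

Fixed tagging: C C V V N C D C D D.
Applying the rules: R1 violated, R2 holds, R3 holds.
Only rule 1 fails.

1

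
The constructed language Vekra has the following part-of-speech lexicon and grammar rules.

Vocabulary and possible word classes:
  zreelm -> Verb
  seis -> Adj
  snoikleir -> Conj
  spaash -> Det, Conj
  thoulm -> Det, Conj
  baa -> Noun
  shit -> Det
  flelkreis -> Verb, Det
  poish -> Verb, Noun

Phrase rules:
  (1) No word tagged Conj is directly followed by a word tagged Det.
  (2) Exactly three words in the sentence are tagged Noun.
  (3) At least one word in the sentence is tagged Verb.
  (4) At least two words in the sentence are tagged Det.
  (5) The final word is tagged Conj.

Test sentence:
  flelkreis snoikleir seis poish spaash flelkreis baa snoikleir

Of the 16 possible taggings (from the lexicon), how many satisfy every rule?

0

Candidates per position — 1:flelkreis {Verb,Det}; 2:snoikleir {Conj}; 3:seis {Adj}; 4:poish {Verb,Noun}; 5:spaash {Det,Conj}; 6:flelkreis {Verb,Det}; 7:baa {Noun}; 8:snoikleir {Conj}.
There are 16 candidate sequences in total.
Rule 2 cannot be satisfied by any choice of tags from the lexicon.
So there is no consistent tagging.
Count = 0.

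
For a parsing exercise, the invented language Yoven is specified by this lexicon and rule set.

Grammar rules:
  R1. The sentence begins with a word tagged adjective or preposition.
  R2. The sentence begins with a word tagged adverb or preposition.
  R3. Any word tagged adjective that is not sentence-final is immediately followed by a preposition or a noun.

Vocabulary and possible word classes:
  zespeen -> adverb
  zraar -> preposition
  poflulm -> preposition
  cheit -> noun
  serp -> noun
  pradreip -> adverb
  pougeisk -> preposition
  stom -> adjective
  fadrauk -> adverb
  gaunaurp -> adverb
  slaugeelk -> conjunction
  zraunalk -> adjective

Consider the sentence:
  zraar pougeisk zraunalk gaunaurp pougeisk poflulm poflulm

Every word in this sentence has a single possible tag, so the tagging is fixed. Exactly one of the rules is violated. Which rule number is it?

Fixed tagging: preposition preposition adjective adverb preposition preposition preposition.
Checking each rule: R1 pass, R2 pass, R3 fail.
Only rule 3 fails.

3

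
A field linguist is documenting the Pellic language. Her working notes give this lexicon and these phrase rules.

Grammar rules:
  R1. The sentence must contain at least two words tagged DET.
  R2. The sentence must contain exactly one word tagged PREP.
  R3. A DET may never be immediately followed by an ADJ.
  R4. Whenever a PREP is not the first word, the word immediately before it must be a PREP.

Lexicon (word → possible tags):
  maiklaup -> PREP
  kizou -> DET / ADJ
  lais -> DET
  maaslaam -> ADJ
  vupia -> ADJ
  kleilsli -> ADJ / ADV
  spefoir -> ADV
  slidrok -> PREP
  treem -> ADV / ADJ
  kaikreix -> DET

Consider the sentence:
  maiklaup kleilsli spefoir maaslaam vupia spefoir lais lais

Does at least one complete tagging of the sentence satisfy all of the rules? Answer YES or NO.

Candidates per position — 1:maiklaup {PREP}; 2:kleilsli {ADJ,ADV}; 3:spefoir {ADV}; 4:maaslaam {ADJ}; 5:vupia {ADJ}; 6:spefoir {ADV}; 7:lais {DET}; 8:lais {DET}.
One satisfying assignment: PREP ADJ ADV ADJ ADJ ADV DET DET.
Check: rule 1 ✓; rule 2 ✓; rule 3 ✓; rule 4 ✓.

YES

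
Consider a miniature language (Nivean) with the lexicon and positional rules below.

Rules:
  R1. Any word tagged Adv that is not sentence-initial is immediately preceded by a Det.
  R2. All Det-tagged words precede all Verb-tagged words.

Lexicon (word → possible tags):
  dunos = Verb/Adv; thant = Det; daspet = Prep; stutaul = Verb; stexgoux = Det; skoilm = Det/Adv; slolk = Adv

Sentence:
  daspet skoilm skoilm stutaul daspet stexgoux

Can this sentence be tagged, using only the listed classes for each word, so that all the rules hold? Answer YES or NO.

NO

Candidates per position — 1:daspet {Prep}; 2:skoilm {Det,Adv}; 3:skoilm {Det,Adv}; 4:stutaul {Verb}; 5:daspet {Prep}; 6:stexgoux {Det}.
Rule 2 cannot be satisfied by any choice of tags from the lexicon.
So there is no consistent tagging.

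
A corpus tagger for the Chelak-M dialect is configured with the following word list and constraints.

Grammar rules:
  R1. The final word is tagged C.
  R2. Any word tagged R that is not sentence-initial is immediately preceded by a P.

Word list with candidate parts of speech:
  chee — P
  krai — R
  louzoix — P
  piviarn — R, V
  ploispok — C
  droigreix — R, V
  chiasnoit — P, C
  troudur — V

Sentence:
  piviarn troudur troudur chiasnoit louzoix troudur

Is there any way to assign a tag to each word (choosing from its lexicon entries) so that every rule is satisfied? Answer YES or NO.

NO

Candidates per position — 1:piviarn {R,V}; 2:troudur {V}; 3:troudur {V}; 4:chiasnoit {P,C}; 5:louzoix {P}; 6:troudur {V}.
Rule 1 cannot be satisfied by any choice of tags from the lexicon.
So there is no consistent tagging.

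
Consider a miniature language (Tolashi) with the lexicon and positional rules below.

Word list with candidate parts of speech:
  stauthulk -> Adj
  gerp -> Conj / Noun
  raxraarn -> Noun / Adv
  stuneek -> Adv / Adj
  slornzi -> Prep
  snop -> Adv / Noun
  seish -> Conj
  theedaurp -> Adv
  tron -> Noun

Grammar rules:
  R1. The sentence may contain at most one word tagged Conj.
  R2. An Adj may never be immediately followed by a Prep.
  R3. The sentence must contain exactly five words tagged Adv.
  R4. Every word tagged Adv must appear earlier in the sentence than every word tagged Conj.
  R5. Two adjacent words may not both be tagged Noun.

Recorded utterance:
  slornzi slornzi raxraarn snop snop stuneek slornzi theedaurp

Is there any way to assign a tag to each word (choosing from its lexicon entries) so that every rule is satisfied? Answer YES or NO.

Candidates per position — 1:slornzi {Prep}; 2:slornzi {Prep}; 3:raxraarn {Noun,Adv}; 4:snop {Adv,Noun}; 5:snop {Adv,Noun}; 6:stuneek {Adv,Adj}; 7:slornzi {Prep}; 8:theedaurp {Adv}.
One satisfying assignment: Prep Prep Adv Adv Adv Adv Prep Adv.
Rule-by-rule: rule 1 satisfied; rule 2 satisfied; rule 3 satisfied; rule 4 satisfied; rule 5 satisfied.

YES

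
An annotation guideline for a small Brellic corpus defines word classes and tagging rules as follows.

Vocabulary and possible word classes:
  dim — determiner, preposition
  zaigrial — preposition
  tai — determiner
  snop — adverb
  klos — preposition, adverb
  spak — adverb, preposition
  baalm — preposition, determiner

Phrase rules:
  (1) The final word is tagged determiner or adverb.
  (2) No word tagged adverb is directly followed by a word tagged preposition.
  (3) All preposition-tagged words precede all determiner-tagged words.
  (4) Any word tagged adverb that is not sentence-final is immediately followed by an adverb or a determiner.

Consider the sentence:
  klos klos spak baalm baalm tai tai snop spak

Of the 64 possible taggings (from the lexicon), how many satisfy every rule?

6

Candidates per position — 1:klos {preposition,adverb}; 2:klos {preposition,adverb}; 3:spak {adverb,preposition}; 4:baalm {preposition,determiner}; 5:baalm {preposition,determiner}; 6:tai {determiner}; 7:tai {determiner}; 8:snop {adverb}; 9:spak {adverb,preposition}.
There are 64 candidate sequences in total.
Checking each against the rules leaves 6 sequences.
Count = 6.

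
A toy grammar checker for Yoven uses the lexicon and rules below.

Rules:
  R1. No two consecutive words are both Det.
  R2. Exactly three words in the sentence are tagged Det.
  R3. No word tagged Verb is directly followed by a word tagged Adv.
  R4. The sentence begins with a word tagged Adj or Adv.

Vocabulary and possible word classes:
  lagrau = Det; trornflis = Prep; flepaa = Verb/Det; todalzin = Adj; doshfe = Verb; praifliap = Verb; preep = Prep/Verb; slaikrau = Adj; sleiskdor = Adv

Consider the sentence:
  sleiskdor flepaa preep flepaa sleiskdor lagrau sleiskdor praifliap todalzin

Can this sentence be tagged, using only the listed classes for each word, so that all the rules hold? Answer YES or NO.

YES

Candidates per position — 1:sleiskdor {Adv}; 2:flepaa {Verb,Det}; 3:preep {Prep,Verb}; 4:flepaa {Verb,Det}; 5:sleiskdor {Adv}; 6:lagrau {Det}; 7:sleiskdor {Adv}; 8:praifliap {Verb}; 9:todalzin {Adj}.
One satisfying assignment: Adv Det Prep Det Adv Det Adv Verb Adj.
Checking: rule 1 satisfied; rule 2 satisfied; rule 3 satisfied; rule 4 satisfied.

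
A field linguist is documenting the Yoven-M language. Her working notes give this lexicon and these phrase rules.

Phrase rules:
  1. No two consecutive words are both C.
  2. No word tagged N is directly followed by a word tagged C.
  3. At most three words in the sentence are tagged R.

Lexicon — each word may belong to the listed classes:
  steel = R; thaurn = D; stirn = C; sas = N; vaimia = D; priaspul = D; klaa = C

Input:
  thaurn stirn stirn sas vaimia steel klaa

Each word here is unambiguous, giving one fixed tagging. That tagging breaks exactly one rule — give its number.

1

Fixed tagging: D C C N D R C.
Checking each rule: R1 violated, R2 holds, R3 holds.
Only rule 1 fails.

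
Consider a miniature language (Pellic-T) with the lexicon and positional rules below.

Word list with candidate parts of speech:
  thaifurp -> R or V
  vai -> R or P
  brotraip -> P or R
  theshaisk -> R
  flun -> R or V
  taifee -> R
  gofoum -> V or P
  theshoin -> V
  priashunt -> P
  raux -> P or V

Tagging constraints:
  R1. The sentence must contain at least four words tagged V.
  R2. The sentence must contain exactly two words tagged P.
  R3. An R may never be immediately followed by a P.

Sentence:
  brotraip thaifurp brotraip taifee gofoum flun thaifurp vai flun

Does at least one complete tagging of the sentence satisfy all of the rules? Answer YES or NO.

YES

Candidates per position — 1:brotraip {P,R}; 2:thaifurp {R,V}; 3:brotraip {P,R}; 4:taifee {R}; 5:gofoum {V,P}; 6:flun {R,V}; 7:thaifurp {R,V}; 8:vai {R,P}; 9:flun {R,V}.
One satisfying assignment: P V P R V V V R V.
Check: rule 1 ✓; rule 2 ✓; rule 3 ✓.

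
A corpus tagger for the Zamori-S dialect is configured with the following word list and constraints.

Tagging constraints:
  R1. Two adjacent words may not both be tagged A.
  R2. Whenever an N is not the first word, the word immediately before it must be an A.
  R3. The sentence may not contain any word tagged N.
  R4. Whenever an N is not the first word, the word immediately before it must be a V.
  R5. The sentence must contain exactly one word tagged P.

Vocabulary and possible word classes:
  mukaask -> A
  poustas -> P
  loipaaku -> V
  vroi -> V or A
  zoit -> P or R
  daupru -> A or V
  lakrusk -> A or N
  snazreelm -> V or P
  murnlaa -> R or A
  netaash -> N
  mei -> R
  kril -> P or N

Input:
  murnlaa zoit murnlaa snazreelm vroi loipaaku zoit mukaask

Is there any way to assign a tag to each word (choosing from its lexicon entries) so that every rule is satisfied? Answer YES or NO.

Candidates per position — 1:murnlaa {R,A}; 2:zoit {P,R}; 3:murnlaa {R,A}; 4:snazreelm {V,P}; 5:vroi {V,A}; 6:loipaaku {V}; 7:zoit {P,R}; 8:mukaask {A}.
One satisfying assignment: R R R P V V R A.
Check: rule 1 ok; rule 2 ok; rule 3 ok; rule 4 ok; rule 5 ok.

YES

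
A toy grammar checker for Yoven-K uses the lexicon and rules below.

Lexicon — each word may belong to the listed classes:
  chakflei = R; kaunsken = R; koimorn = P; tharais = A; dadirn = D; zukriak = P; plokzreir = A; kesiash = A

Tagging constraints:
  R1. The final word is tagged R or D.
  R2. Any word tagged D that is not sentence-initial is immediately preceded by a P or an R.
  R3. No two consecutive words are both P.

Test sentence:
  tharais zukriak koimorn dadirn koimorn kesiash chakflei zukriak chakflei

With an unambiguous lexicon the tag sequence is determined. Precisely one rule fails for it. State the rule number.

3

Fixed tagging: A P P D P A R P R.
Applying the rules: R1 ✓, R2 ✓, R3 ✗.
Only rule 3 fails.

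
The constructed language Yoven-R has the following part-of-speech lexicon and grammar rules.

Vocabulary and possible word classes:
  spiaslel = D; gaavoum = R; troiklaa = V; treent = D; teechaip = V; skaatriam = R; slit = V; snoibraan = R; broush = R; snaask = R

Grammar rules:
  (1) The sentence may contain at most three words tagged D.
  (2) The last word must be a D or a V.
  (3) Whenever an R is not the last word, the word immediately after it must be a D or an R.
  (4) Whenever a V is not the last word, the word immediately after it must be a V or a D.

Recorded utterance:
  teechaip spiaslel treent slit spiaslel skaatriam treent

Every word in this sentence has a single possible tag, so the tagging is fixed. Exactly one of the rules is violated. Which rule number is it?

Fixed tagging: V D D V D R D.
Rule check: R1 violated, R2 holds, R3 holds, R4 holds.
Only rule 1 fails.

1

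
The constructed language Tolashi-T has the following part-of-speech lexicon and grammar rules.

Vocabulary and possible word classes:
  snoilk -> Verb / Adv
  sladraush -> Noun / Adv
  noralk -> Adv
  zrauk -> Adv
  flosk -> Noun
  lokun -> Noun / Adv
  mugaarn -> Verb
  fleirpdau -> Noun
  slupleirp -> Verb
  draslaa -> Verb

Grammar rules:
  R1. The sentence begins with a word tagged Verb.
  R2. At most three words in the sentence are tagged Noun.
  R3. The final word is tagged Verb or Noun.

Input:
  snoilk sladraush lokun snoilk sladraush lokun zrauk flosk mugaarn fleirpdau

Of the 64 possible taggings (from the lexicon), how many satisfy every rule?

10

Candidates per position — 1:snoilk {Verb,Adv}; 2:sladraush {Noun,Adv}; 3:lokun {Noun,Adv}; 4:snoilk {Verb,Adv}; 5:sladraush {Noun,Adv}; 6:lokun {Noun,Adv}; 7:zrauk {Adv}; 8:flosk {Noun}; 9:mugaarn {Verb}; 10:fleirpdau {Noun}.
There are 64 candidate sequences in total.
Checking each against the rules leaves 10 sequences.
Count = 10.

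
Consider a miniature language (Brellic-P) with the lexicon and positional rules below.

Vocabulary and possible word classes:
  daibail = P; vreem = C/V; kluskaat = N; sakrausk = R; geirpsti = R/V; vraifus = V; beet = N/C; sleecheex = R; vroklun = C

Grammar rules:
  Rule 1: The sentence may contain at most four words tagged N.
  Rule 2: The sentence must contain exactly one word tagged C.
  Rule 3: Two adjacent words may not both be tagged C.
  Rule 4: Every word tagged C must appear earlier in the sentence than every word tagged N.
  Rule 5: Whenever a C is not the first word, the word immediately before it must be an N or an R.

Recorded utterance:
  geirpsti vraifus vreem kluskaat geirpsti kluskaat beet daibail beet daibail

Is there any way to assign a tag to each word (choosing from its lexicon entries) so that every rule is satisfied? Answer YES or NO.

NO

Candidates per position — 1:geirpsti {R,V}; 2:vraifus {V}; 3:vreem {C,V}; 4:kluskaat {N}; 5:geirpsti {R,V}; 6:kluskaat {N}; 7:beet {N,C}; 8:daibail {P}; 9:beet {N,C}; 10:daibail {P}.
Every candidate sequence violates at least one rule; no consistent tagging exists.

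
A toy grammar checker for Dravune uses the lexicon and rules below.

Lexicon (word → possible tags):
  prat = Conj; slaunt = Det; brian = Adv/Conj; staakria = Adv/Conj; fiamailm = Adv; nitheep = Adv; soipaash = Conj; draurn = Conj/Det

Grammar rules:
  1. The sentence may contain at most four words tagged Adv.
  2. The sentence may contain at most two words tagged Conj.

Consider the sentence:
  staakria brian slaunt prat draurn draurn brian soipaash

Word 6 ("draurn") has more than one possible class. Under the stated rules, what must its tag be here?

Candidates per position — 1:staakria {Adv,Conj}; 2:brian {Adv,Conj}; 3:slaunt {Det}; 4:prat {Conj}; 5:draurn {Conj,Det}; 6:draurn {Conj,Det}; 7:brian {Adv,Conj}; 8:soipaash {Conj}.
At position 1, choosing Conj makes rule 2 impossible to satisfy; hence Adv.
At position 2, choosing Conj makes rule 2 impossible to satisfy; hence Adv.
At position 5, choosing Conj makes rule 2 impossible to satisfy; hence Det.
At position 6, choosing Conj makes rule 2 impossible to satisfy; hence Det.
At position 7, choosing Conj makes rule 2 impossible to satisfy; hence Adv.
So the tagging must be: Adv Adv Det Conj Det Det Adv Conj.
Verifying each rule — rule 1 ✓; rule 2 ✓.

Det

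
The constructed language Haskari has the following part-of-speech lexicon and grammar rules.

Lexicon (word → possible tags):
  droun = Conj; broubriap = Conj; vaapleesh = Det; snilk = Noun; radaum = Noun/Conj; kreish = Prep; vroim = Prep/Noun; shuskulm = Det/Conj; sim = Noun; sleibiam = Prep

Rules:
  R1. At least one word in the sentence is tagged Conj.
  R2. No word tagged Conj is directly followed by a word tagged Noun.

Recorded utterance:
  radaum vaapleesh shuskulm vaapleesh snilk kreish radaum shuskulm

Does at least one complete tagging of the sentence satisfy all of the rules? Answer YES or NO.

Candidates per position — 1:radaum {Noun,Conj}; 2:vaapleesh {Det}; 3:shuskulm {Det,Conj}; 4:vaapleesh {Det}; 5:snilk {Noun}; 6:kreish {Prep}; 7:radaum {Noun,Conj}; 8:shuskulm {Det,Conj}.
One satisfying assignment: Noun Det Conj Det Noun Prep Noun Conj.
Check: rule 1 holds; rule 2 holds.

YES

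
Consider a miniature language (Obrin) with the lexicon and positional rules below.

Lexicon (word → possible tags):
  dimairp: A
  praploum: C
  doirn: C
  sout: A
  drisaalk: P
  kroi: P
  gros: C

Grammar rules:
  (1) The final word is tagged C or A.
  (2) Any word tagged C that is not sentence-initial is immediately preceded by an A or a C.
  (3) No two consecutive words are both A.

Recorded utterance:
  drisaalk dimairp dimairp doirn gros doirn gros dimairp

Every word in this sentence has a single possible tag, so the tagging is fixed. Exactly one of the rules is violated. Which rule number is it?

Fixed tagging: P A A C C C C A.
Rule check: R1 ok, R2 ok, R3 fails.
Only rule 3 fails.

3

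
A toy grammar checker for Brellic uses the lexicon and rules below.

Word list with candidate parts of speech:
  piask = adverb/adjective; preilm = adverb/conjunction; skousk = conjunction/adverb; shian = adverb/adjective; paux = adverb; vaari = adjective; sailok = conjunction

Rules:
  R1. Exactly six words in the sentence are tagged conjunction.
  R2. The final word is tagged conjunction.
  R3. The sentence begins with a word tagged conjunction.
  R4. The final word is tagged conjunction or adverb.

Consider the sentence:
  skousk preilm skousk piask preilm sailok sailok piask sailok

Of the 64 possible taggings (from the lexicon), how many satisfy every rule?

12

Candidates per position — 1:skousk {conjunction,adverb}; 2:preilm {adverb,conjunction}; 3:skousk {conjunction,adverb}; 4:piask {adverb,adjective}; 5:preilm {adverb,conjunction}; 6:sailok {conjunction}; 7:sailok {conjunction}; 8:piask {adverb,adjective}; 9:sailok {conjunction}.
There are 64 candidate sequences in total.
Checking each against the rules leaves 12 sequences.
Count = 12.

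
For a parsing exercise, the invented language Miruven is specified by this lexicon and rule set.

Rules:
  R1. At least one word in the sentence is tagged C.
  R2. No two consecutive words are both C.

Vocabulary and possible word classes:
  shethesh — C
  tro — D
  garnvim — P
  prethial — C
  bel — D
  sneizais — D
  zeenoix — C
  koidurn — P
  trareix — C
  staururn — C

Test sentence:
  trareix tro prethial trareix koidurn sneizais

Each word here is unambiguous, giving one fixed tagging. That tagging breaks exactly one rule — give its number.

2

Fixed tagging: C D C C P D.
Checking each rule: R1 pass, R2 fail.
Only rule 2 fails.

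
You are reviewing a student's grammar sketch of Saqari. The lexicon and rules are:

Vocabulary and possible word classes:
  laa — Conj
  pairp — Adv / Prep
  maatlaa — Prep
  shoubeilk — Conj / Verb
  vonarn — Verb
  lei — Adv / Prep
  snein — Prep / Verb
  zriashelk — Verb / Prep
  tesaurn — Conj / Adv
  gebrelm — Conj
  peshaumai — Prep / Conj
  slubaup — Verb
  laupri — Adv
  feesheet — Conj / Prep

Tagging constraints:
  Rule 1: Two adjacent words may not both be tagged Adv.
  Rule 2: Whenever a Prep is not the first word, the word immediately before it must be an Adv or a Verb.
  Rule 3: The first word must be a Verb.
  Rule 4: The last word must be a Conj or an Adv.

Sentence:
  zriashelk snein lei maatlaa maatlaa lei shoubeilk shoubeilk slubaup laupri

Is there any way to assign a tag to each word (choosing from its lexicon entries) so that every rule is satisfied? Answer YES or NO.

NO

Candidates per position — 1:zriashelk {Verb,Prep}; 2:snein {Prep,Verb}; 3:lei {Adv,Prep}; 4:maatlaa {Prep}; 5:maatlaa {Prep}; 6:lei {Adv,Prep}; 7:shoubeilk {Conj,Verb}; 8:shoubeilk {Conj,Verb}; 9:slubaup {Verb}; 10:laupri {Adv}.
Rule 2 cannot be satisfied by any choice of tags from the lexicon.
So there is no consistent tagging.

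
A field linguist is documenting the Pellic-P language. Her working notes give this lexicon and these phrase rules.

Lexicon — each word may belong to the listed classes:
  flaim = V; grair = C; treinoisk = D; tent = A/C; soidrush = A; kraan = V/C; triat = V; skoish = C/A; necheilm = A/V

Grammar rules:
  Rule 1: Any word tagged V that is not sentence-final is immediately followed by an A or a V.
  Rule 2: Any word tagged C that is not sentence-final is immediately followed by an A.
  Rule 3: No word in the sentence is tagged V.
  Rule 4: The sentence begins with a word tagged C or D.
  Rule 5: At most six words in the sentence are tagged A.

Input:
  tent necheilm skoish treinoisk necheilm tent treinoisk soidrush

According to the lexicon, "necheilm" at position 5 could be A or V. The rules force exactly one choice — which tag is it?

A

Candidates per position — 1:tent {A,C}; 2:necheilm {A,V}; 3:skoish {C,A}; 4:treinoisk {D}; 5:necheilm {A,V}; 6:tent {A,C}; 7:treinoisk {D}; 8:soidrush {A}.
Position 1: tagging it A would leave rule 4 unsatisfiable, so it must be C.
Position 2: tagging it V would leave rule 2 unsatisfiable, so it must be A.
Position 3: tagging it C would leave rule 2 unsatisfiable, so it must be A.
Position 5: tagging it V would leave rule 3 unsatisfiable, so it must be A.
Position 6: tagging it C would leave rule 2 unsatisfiable, so it must be A.
That leaves exactly one tagging: C A A D A A D A.
Rule-by-rule: rule 1 satisfied; rule 2 satisfied; rule 3 satisfied; rule 4 satisfied; rule 5 satisfied.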